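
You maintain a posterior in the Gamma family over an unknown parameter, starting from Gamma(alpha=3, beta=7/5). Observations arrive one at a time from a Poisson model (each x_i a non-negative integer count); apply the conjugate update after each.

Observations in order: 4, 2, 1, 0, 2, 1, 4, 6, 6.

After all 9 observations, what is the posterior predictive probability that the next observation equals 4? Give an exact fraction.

1305559489551303290876180921339464202361248129692467200000/8787599130086200747642212647740199161191191975177869536057

obs 1: x=4 → posterior Gamma(7, 12/5)
obs 2: x=2 → posterior Gamma(9, 17/5)
obs 3: x=1 → posterior Gamma(10, 22/5)
obs 4: x=0 → posterior Gamma(10, 27/5)
obs 5: x=2 → posterior Gamma(12, 32/5)
obs 6: x=1 → posterior Gamma(13, 37/5)
obs 7: x=4 → posterior Gamma(17, 42/5)
obs 8: x=6 → posterior Gamma(23, 47/5)
obs 9: x=6 → posterior Gamma(29, 52/5)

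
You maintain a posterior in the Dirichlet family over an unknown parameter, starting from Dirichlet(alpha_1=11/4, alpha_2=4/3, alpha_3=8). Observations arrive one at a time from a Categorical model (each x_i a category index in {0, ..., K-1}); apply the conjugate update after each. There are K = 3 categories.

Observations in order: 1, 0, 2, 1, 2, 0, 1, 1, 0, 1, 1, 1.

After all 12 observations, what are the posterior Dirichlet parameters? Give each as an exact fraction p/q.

obs 1: x=1 → posterior Dirichlet(11/4, 7/3, 8)
obs 2: x=0 → posterior Dirichlet(15/4, 7/3, 8)
obs 3: x=2 → posterior Dirichlet(15/4, 7/3, 9)
obs 4: x=1 → posterior Dirichlet(15/4, 10/3, 9)
obs 5: x=2 → posterior Dirichlet(15/4, 10/3, 10)
obs 6: x=0 → posterior Dirichlet(19/4, 10/3, 10)
obs 7: x=1 → posterior Dirichlet(19/4, 13/3, 10)
obs 8: x=1 → posterior Dirichlet(19/4, 16/3, 10)
obs 9: x=0 → posterior Dirichlet(23/4, 16/3, 10)
obs 10: x=1 → posterior Dirichlet(23/4, 19/3, 10)
obs 11: x=1 → posterior Dirichlet(23/4, 22/3, 10)
obs 12: x=1 → posterior Dirichlet(23/4, 25/3, 10)

alpha_1=23/4, alpha_2=25/3, alpha_3=10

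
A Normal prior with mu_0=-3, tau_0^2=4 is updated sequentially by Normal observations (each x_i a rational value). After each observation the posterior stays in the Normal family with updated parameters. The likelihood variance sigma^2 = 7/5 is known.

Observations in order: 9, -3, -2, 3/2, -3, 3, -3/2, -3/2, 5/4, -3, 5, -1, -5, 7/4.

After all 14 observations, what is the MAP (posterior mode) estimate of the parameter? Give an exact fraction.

obs 1: x=9 → posterior Normal(53/9, 28/27)
obs 2: x=-3 → posterior Normal(99/47, 28/47)
obs 3: x=-2 → posterior Normal(59/67, 28/67)
obs 4: x=3/2 → posterior Normal(89/87, 28/87)
obs 5: x=-3 → posterior Normal(29/107, 28/107)
obs 6: x=3 → posterior Normal(89/127, 28/127)
obs 7: x=-3/2 → posterior Normal(59/147, 4/21)
obs 8: x=-3/2 → posterior Normal(29/167, 28/167)
obs 9: x=5/4 → posterior Normal(54/187, 28/187)
obs 10: x=-3 → posterior Normal(-2/69, 28/207)
obs 11: x=5 → posterior Normal(94/227, 28/227)
obs 12: x=-1 → posterior Normal(74/247, 28/247)
obs 13: x=-5 → posterior Normal(-26/267, 28/267)
obs 14: x=7/4 → posterior Normal(9/287, 4/41)

9/287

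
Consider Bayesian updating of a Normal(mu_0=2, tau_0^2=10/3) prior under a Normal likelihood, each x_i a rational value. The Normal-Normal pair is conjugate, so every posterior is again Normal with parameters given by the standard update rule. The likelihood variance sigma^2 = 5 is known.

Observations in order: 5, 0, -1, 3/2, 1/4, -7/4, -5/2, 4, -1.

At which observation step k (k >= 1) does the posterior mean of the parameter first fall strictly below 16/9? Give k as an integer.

k = 3

obs 1: x=5 → posterior Normal(16/5, 2)
obs 2: x=0 → posterior Normal(16/7, 10/7)
obs 3: x=-1 → posterior Normal(14/9, 10/9)
obs 4: x=3/2 → posterior Normal(17/11, 10/11)
obs 5: x=1/4 → posterior Normal(35/26, 10/13)
obs 6: x=-7/4 → posterior Normal(14/15, 2/3)
obs 7: x=-5/2 → posterior Normal(9/17, 10/17)
obs 8: x=4 → posterior Normal(17/19, 10/19)
obs 9: x=-1 → posterior Normal(5/7, 10/21)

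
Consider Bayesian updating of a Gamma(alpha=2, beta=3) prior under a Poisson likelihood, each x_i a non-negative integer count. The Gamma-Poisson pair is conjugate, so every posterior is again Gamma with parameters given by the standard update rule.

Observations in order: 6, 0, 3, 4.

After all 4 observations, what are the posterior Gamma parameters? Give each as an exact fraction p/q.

obs 1: x=6 → posterior Gamma(8, 4)
obs 2: x=0 → posterior Gamma(8, 5)
obs 3: x=3 → posterior Gamma(11, 6)
obs 4: x=4 → posterior Gamma(15, 7)

alpha=15, beta=7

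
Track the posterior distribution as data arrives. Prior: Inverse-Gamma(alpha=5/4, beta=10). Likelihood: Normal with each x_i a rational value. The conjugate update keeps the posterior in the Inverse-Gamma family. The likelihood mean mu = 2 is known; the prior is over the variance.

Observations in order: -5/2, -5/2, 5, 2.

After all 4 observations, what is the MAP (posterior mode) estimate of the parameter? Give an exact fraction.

139/17

obs 1: x=-5/2 → posterior Inverse-Gamma(7/4, 161/8)
obs 2: x=-5/2 → posterior Inverse-Gamma(9/4, 121/4)
obs 3: x=5 → posterior Inverse-Gamma(11/4, 139/4)
obs 4: x=2 → posterior Inverse-Gamma(13/4, 139/4)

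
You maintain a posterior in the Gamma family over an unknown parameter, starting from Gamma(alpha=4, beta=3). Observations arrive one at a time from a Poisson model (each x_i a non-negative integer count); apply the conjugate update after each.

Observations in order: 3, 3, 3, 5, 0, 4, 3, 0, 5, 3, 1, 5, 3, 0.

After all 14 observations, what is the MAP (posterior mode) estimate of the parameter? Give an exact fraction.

41/17

obs 1: x=3 → posterior Gamma(7, 4)
obs 2: x=3 → posterior Gamma(10, 5)
obs 3: x=3 → posterior Gamma(13, 6)
obs 4: x=5 → posterior Gamma(18, 7)
obs 5: x=0 → posterior Gamma(18, 8)
obs 6: x=4 → posterior Gamma(22, 9)
obs 7: x=3 → posterior Gamma(25, 10)
obs 8: x=0 → posterior Gamma(25, 11)
obs 9: x=5 → posterior Gamma(30, 12)
obs 10: x=3 → posterior Gamma(33, 13)
obs 11: x=1 → posterior Gamma(34, 14)
obs 12: x=5 → posterior Gamma(39, 15)
obs 13: x=3 → posterior Gamma(42, 16)
obs 14: x=0 → posterior Gamma(42, 17)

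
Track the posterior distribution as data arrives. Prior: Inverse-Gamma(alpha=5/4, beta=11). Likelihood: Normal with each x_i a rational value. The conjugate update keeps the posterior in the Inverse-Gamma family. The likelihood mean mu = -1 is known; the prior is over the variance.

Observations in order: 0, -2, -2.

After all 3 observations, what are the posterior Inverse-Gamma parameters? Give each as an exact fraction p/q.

alpha=11/4, beta=25/2

obs 1: x=0 → posterior Inverse-Gamma(7/4, 23/2)
obs 2: x=-2 → posterior Inverse-Gamma(9/4, 12)
obs 3: x=-2 → posterior Inverse-Gamma(11/4, 25/2)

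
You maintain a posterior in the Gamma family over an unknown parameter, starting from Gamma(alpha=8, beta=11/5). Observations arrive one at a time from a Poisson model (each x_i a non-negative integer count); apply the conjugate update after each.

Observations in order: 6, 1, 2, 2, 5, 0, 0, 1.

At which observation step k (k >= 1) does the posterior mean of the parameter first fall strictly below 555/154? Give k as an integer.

obs 1: x=6 → posterior Gamma(14, 16/5)
obs 2: x=1 → posterior Gamma(15, 21/5)
obs 3: x=2 → posterior Gamma(17, 26/5)
obs 4: x=2 → posterior Gamma(19, 31/5)
obs 5: x=5 → posterior Gamma(24, 36/5)
obs 6: x=0 → posterior Gamma(24, 41/5)
obs 7: x=0 → posterior Gamma(24, 46/5)
obs 8: x=1 → posterior Gamma(25, 51/5)

k = 2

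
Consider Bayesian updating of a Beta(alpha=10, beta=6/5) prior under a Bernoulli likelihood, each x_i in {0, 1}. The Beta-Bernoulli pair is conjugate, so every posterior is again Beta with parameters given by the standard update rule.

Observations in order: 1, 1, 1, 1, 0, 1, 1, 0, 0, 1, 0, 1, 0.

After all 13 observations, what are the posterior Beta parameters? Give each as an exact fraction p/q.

alpha=18, beta=31/5

obs 1: x=1 → posterior Beta(11, 6/5)
obs 2: x=1 → posterior Beta(12, 6/5)
obs 3: x=1 → posterior Beta(13, 6/5)
obs 4: x=1 → posterior Beta(14, 6/5)
obs 5: x=0 → posterior Beta(14, 11/5)
obs 6: x=1 → posterior Beta(15, 11/5)
obs 7: x=1 → posterior Beta(16, 11/5)
obs 8: x=0 → posterior Beta(16, 16/5)
obs 9: x=0 → posterior Beta(16, 21/5)
obs 10: x=1 → posterior Beta(17, 21/5)
obs 11: x=0 → posterior Beta(17, 26/5)
obs 12: x=1 → posterior Beta(18, 26/5)
obs 13: x=0 → posterior Beta(18, 31/5)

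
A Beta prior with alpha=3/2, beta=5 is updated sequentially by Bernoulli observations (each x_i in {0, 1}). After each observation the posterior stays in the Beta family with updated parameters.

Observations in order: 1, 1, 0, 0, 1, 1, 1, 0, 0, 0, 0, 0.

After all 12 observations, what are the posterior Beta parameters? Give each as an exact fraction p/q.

obs 1: x=1 → posterior Beta(5/2, 5)
obs 2: x=1 → posterior Beta(7/2, 5)
obs 3: x=0 → posterior Beta(7/2, 6)
obs 4: x=0 → posterior Beta(7/2, 7)
obs 5: x=1 → posterior Beta(9/2, 7)
obs 6: x=1 → posterior Beta(11/2, 7)
obs 7: x=1 → posterior Beta(13/2, 7)
obs 8: x=0 → posterior Beta(13/2, 8)
obs 9: x=0 → posterior Beta(13/2, 9)
obs 10: x=0 → posterior Beta(13/2, 10)
obs 11: x=0 → posterior Beta(13/2, 11)
obs 12: x=0 → posterior Beta(13/2, 12)

alpha=13/2, beta=12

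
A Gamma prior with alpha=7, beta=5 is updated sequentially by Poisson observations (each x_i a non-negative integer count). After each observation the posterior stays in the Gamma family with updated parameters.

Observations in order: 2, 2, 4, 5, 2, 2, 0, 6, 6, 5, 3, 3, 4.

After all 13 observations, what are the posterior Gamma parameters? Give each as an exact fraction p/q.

alpha=51, beta=18

obs 1: x=2 → posterior Gamma(9, 6)
obs 2: x=2 → posterior Gamma(11, 7)
obs 3: x=4 → posterior Gamma(15, 8)
obs 4: x=5 → posterior Gamma(20, 9)
obs 5: x=2 → posterior Gamma(22, 10)
obs 6: x=2 → posterior Gamma(24, 11)
obs 7: x=0 → posterior Gamma(24, 12)
obs 8: x=6 → posterior Gamma(30, 13)
obs 9: x=6 → posterior Gamma(36, 14)
obs 10: x=5 → posterior Gamma(41, 15)
obs 11: x=3 → posterior Gamma(44, 16)
obs 12: x=3 → posterior Gamma(47, 17)
obs 13: x=4 → posterior Gamma(51, 18)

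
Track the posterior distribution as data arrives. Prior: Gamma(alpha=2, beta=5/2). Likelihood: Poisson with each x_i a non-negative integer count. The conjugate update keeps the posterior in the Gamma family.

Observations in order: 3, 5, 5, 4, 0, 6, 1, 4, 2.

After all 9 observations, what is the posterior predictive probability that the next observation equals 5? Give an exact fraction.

obs 1: x=3 → posterior Gamma(5, 7/2)
obs 2: x=5 → posterior Gamma(10, 9/2)
obs 3: x=5 → posterior Gamma(15, 11/2)
obs 4: x=4 → posterior Gamma(19, 13/2)
obs 5: x=0 → posterior Gamma(19, 15/2)
obs 6: x=6 → posterior Gamma(25, 17/2)
obs 7: x=1 → posterior Gamma(26, 19/2)
obs 8: x=4 → posterior Gamma(30, 21/2)
obs 9: x=2 → posterior Gamma(32, 23/2)

453704268517811380143192408429121872667092108186624/5293955920339377119177015629247762262821197509765625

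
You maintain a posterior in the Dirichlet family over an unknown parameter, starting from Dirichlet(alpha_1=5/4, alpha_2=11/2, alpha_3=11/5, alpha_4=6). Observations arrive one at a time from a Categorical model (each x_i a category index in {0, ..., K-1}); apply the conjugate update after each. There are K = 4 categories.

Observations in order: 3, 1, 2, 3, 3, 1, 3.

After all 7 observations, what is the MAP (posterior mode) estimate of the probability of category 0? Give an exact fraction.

obs 1: x=3 → posterior Dirichlet(5/4, 11/2, 11/5, 7)
obs 2: x=1 → posterior Dirichlet(5/4, 13/2, 11/5, 7)
obs 3: x=2 → posterior Dirichlet(5/4, 13/2, 16/5, 7)
obs 4: x=3 → posterior Dirichlet(5/4, 13/2, 16/5, 8)
obs 5: x=3 → posterior Dirichlet(5/4, 13/2, 16/5, 9)
obs 6: x=1 → posterior Dirichlet(5/4, 15/2, 16/5, 9)
obs 7: x=3 → posterior Dirichlet(5/4, 15/2, 16/5, 10)

5/359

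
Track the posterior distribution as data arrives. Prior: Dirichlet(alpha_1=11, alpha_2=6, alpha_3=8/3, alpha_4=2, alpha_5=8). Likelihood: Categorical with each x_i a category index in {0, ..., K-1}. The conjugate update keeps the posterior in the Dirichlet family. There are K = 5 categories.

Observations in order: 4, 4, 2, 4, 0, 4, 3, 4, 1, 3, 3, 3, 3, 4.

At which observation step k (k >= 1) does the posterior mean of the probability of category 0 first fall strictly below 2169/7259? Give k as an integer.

k = 11

obs 1: x=4 → posterior Dirichlet(11, 6, 8/3, 2, 9)
obs 2: x=4 → posterior Dirichlet(11, 6, 8/3, 2, 10)
obs 3: x=2 → posterior Dirichlet(11, 6, 11/3, 2, 10)
obs 4: x=4 → posterior Dirichlet(11, 6, 11/3, 2, 11)
obs 5: x=0 → posterior Dirichlet(12, 6, 11/3, 2, 11)
obs 6: x=4 → posterior Dirichlet(12, 6, 11/3, 2, 12)
obs 7: x=3 → posterior Dirichlet(12, 6, 11/3, 3, 12)
obs 8: x=4 → posterior Dirichlet(12, 6, 11/3, 3, 13)
obs 9: x=1 → posterior Dirichlet(12, 7, 11/3, 3, 13)
obs 10: x=3 → posterior Dirichlet(12, 7, 11/3, 4, 13)
obs 11: x=3 → posterior Dirichlet(12, 7, 11/3, 5, 13)
obs 12: x=3 → posterior Dirichlet(12, 7, 11/3, 6, 13)
obs 13: x=3 → posterior Dirichlet(12, 7, 11/3, 7, 13)
obs 14: x=4 → posterior Dirichlet(12, 7, 11/3, 7, 14)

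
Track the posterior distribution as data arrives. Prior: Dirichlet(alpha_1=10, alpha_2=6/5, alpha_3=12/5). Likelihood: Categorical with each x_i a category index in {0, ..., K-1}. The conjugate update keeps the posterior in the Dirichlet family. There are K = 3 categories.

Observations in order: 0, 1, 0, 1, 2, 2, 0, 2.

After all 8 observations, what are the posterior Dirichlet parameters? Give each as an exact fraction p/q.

obs 1: x=0 → posterior Dirichlet(11, 6/5, 12/5)
obs 2: x=1 → posterior Dirichlet(11, 11/5, 12/5)
obs 3: x=0 → posterior Dirichlet(12, 11/5, 12/5)
obs 4: x=1 → posterior Dirichlet(12, 16/5, 12/5)
obs 5: x=2 → posterior Dirichlet(12, 16/5, 17/5)
obs 6: x=2 → posterior Dirichlet(12, 16/5, 22/5)
obs 7: x=0 → posterior Dirichlet(13, 16/5, 22/5)
obs 8: x=2 → posterior Dirichlet(13, 16/5, 27/5)

alpha_1=13, alpha_2=16/5, alpha_3=27/5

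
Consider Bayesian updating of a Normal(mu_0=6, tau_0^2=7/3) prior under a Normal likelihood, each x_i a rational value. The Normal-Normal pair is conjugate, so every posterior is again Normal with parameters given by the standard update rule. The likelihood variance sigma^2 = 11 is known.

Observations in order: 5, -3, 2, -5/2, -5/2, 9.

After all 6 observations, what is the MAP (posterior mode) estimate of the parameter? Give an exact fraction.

obs 1: x=5 → posterior Normal(233/40, 77/40)
obs 2: x=-3 → posterior Normal(212/47, 77/47)
obs 3: x=2 → posterior Normal(113/27, 77/54)
obs 4: x=-5/2 → posterior Normal(417/122, 77/61)
obs 5: x=-5/2 → posterior Normal(191/68, 77/68)
obs 6: x=9 → posterior Normal(254/75, 77/75)

254/75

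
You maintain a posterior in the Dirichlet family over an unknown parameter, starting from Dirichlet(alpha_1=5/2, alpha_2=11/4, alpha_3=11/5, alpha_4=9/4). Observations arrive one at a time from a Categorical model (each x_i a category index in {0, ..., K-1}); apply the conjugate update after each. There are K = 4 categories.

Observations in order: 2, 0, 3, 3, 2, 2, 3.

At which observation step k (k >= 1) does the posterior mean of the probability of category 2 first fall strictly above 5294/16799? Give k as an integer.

obs 1: x=2 → posterior Dirichlet(5/2, 11/4, 16/5, 9/4)
obs 2: x=0 → posterior Dirichlet(7/2, 11/4, 16/5, 9/4)
obs 3: x=3 → posterior Dirichlet(7/2, 11/4, 16/5, 13/4)
obs 4: x=3 → posterior Dirichlet(7/2, 11/4, 16/5, 17/4)
obs 5: x=2 → posterior Dirichlet(7/2, 11/4, 21/5, 17/4)
obs 6: x=2 → posterior Dirichlet(7/2, 11/4, 26/5, 17/4)
obs 7: x=3 → posterior Dirichlet(7/2, 11/4, 26/5, 21/4)

k = 6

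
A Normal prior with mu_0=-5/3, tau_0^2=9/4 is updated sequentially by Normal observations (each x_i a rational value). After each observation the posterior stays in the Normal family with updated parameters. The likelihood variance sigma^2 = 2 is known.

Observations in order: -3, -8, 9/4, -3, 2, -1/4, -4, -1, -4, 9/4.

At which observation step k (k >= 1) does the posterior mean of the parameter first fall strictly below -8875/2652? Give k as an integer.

obs 1: x=-3 → posterior Normal(-121/51, 18/17)
obs 2: x=-8 → posterior Normal(-337/78, 9/13)
obs 3: x=9/4 → posterior Normal(-221/84, 18/35)
obs 4: x=-3 → posterior Normal(-1429/528, 9/22)
obs 5: x=2 → posterior Normal(-1213/636, 18/53)
obs 6: x=-1/4 → posterior Normal(-5/3, 9/31)
obs 7: x=-4 → posterior Normal(-418/213, 18/71)
obs 8: x=-1 → posterior Normal(-89/48, 9/40)
obs 9: x=-4 → posterior Normal(-553/267, 18/89)
obs 10: x=9/4 → posterior Normal(-1969/1176, 9/49)

k = 2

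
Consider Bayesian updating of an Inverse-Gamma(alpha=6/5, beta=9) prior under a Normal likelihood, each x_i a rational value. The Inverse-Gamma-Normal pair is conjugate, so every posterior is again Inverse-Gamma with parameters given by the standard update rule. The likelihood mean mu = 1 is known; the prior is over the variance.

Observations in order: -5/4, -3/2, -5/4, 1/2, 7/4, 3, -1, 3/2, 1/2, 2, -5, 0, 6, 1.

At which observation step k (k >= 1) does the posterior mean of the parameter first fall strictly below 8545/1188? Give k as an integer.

obs 1: x=-5/4 → posterior Inverse-Gamma(17/10, 369/32)
obs 2: x=-3/2 → posterior Inverse-Gamma(11/5, 469/32)
obs 3: x=-5/4 → posterior Inverse-Gamma(27/10, 275/16)
obs 4: x=1/2 → posterior Inverse-Gamma(16/5, 277/16)
obs 5: x=7/4 → posterior Inverse-Gamma(37/10, 563/32)
obs 6: x=3 → posterior Inverse-Gamma(21/5, 627/32)
obs 7: x=-1 → posterior Inverse-Gamma(47/10, 691/32)
obs 8: x=3/2 → posterior Inverse-Gamma(26/5, 695/32)
obs 9: x=1/2 → posterior Inverse-Gamma(57/10, 699/32)
obs 10: x=2 → posterior Inverse-Gamma(31/5, 715/32)
obs 11: x=-5 → posterior Inverse-Gamma(67/10, 1291/32)
obs 12: x=0 → posterior Inverse-Gamma(36/5, 1307/32)
obs 13: x=6 → posterior Inverse-Gamma(77/10, 1707/32)
obs 14: x=1 → posterior Inverse-Gamma(41/5, 1707/32)

k = 5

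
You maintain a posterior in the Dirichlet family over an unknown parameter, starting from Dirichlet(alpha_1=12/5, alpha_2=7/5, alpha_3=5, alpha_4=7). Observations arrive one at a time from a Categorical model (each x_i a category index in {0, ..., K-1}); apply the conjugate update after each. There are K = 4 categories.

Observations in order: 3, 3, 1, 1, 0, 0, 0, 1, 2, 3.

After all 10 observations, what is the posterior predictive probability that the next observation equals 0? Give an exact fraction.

9/43

obs 1: x=3 → posterior Dirichlet(12/5, 7/5, 5, 8)
obs 2: x=3 → posterior Dirichlet(12/5, 7/5, 5, 9)
obs 3: x=1 → posterior Dirichlet(12/5, 12/5, 5, 9)
obs 4: x=1 → posterior Dirichlet(12/5, 17/5, 5, 9)
obs 5: x=0 → posterior Dirichlet(17/5, 17/5, 5, 9)
obs 6: x=0 → posterior Dirichlet(22/5, 17/5, 5, 9)
obs 7: x=0 → posterior Dirichlet(27/5, 17/5, 5, 9)
obs 8: x=1 → posterior Dirichlet(27/5, 22/5, 5, 9)
obs 9: x=2 → posterior Dirichlet(27/5, 22/5, 6, 9)
obs 10: x=3 → posterior Dirichlet(27/5, 22/5, 6, 10)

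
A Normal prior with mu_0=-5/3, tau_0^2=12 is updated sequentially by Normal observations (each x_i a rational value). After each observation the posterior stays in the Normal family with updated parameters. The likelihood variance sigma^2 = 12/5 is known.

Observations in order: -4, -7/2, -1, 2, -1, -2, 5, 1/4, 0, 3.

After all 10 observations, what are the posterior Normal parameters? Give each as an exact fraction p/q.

mu_0=-95/612, tau_0^2=4/17

obs 1: x=-4 → posterior Normal(-65/18, 2)
obs 2: x=-7/2 → posterior Normal(-235/66, 12/11)
obs 3: x=-1 → posterior Normal(-265/96, 3/4)
obs 4: x=2 → posterior Normal(-205/126, 4/7)
obs 5: x=-1 → posterior Normal(-235/156, 6/13)
obs 6: x=-2 → posterior Normal(-295/186, 12/31)
obs 7: x=5 → posterior Normal(-145/216, 1/3)
obs 8: x=1/4 → posterior Normal(-275/492, 12/41)
obs 9: x=0 → posterior Normal(-275/552, 6/23)
obs 10: x=3 → posterior Normal(-95/612, 4/17)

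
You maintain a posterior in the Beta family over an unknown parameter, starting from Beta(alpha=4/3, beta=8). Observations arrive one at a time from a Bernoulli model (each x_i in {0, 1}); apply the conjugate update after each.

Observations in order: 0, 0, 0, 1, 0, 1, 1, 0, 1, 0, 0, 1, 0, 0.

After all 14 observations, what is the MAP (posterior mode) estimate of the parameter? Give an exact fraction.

1/4

obs 1: x=0 → posterior Beta(4/3, 9)
obs 2: x=0 → posterior Beta(4/3, 10)
obs 3: x=0 → posterior Beta(4/3, 11)
obs 4: x=1 → posterior Beta(7/3, 11)
obs 5: x=0 → posterior Beta(7/3, 12)
obs 6: x=1 → posterior Beta(10/3, 12)
obs 7: x=1 → posterior Beta(13/3, 12)
obs 8: x=0 → posterior Beta(13/3, 13)
obs 9: x=1 → posterior Beta(16/3, 13)
obs 10: x=0 → posterior Beta(16/3, 14)
obs 11: x=0 → posterior Beta(16/3, 15)
obs 12: x=1 → posterior Beta(19/3, 15)
obs 13: x=0 → posterior Beta(19/3, 16)
obs 14: x=0 → posterior Beta(19/3, 17)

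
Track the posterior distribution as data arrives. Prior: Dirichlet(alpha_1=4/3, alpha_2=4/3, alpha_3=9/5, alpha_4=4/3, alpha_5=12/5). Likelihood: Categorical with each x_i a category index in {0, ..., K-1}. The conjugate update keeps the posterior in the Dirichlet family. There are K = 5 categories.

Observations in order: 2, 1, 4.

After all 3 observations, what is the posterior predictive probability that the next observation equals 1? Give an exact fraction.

obs 1: x=2 → posterior Dirichlet(4/3, 4/3, 14/5, 4/3, 12/5)
obs 2: x=1 → posterior Dirichlet(4/3, 7/3, 14/5, 4/3, 12/5)
obs 3: x=4 → posterior Dirichlet(4/3, 7/3, 14/5, 4/3, 17/5)

5/24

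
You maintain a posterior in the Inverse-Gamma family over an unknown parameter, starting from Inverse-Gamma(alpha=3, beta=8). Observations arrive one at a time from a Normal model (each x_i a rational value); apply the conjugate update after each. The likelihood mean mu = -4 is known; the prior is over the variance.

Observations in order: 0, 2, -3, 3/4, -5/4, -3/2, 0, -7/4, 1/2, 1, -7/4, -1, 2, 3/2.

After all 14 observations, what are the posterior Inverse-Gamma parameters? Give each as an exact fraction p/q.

alpha=10, beta=126

obs 1: x=0 → posterior Inverse-Gamma(7/2, 16)
obs 2: x=2 → posterior Inverse-Gamma(4, 34)
obs 3: x=-3 → posterior Inverse-Gamma(9/2, 69/2)
obs 4: x=3/4 → posterior Inverse-Gamma(5, 1465/32)
obs 5: x=-5/4 → posterior Inverse-Gamma(11/2, 793/16)
obs 6: x=-3/2 → posterior Inverse-Gamma(6, 843/16)
obs 7: x=0 → posterior Inverse-Gamma(13/2, 971/16)
obs 8: x=-7/4 → posterior Inverse-Gamma(7, 2023/32)
obs 9: x=1/2 → posterior Inverse-Gamma(15/2, 2347/32)
obs 10: x=1 → posterior Inverse-Gamma(8, 2747/32)
obs 11: x=-7/4 → posterior Inverse-Gamma(17/2, 707/8)
obs 12: x=-1 → posterior Inverse-Gamma(9, 743/8)
obs 13: x=2 → posterior Inverse-Gamma(19/2, 887/8)
obs 14: x=3/2 → posterior Inverse-Gamma(10, 126)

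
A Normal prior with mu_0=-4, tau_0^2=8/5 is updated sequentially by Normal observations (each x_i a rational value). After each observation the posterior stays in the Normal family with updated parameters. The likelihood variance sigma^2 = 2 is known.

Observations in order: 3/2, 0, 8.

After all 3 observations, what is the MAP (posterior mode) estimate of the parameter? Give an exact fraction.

18/17

obs 1: x=3/2 → posterior Normal(-14/9, 8/9)
obs 2: x=0 → posterior Normal(-14/13, 8/13)
obs 3: x=8 → posterior Normal(18/17, 8/17)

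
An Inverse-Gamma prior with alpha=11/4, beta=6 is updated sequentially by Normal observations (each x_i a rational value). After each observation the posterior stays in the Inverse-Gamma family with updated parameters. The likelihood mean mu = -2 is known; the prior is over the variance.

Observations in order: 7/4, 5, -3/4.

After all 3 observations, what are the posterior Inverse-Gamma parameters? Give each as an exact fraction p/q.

alpha=17/4, beta=613/16

obs 1: x=7/4 → posterior Inverse-Gamma(13/4, 417/32)
obs 2: x=5 → posterior Inverse-Gamma(15/4, 1201/32)
obs 3: x=-3/4 → posterior Inverse-Gamma(17/4, 613/16)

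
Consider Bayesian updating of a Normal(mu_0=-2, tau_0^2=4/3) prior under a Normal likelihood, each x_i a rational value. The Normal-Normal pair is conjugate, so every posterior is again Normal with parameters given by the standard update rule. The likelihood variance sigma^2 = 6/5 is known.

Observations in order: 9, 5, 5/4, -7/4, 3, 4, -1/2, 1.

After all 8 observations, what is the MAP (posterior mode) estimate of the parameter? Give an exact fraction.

obs 1: x=9 → posterior Normal(72/19, 12/19)
obs 2: x=5 → posterior Normal(122/29, 12/29)
obs 3: x=5/4 → posterior Normal(269/78, 4/13)
obs 4: x=-7/4 → posterior Normal(117/49, 12/49)
obs 5: x=3 → posterior Normal(147/59, 12/59)
obs 6: x=4 → posterior Normal(187/69, 4/23)
obs 7: x=-1/2 → posterior Normal(182/79, 12/79)
obs 8: x=1 → posterior Normal(192/89, 12/89)

192/89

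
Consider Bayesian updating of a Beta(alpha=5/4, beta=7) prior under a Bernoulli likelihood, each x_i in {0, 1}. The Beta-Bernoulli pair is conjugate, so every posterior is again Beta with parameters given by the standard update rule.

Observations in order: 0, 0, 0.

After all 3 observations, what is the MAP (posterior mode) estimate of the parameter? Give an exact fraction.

1/37

obs 1: x=0 → posterior Beta(5/4, 8)
obs 2: x=0 → posterior Beta(5/4, 9)
obs 3: x=0 → posterior Beta(5/4, 10)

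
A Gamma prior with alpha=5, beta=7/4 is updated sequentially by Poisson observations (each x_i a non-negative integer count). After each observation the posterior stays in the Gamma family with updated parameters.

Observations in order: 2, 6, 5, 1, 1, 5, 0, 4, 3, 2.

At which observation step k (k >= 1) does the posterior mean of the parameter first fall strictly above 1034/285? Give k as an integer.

k = 3

obs 1: x=2 → posterior Gamma(7, 11/4)
obs 2: x=6 → posterior Gamma(13, 15/4)
obs 3: x=5 → posterior Gamma(18, 19/4)
obs 4: x=1 → posterior Gamma(19, 23/4)
obs 5: x=1 → posterior Gamma(20, 27/4)
obs 6: x=5 → posterior Gamma(25, 31/4)
obs 7: x=0 → posterior Gamma(25, 35/4)
obs 8: x=4 → posterior Gamma(29, 39/4)
obs 9: x=3 → posterior Gamma(32, 43/4)
obs 10: x=2 → posterior Gamma(34, 47/4)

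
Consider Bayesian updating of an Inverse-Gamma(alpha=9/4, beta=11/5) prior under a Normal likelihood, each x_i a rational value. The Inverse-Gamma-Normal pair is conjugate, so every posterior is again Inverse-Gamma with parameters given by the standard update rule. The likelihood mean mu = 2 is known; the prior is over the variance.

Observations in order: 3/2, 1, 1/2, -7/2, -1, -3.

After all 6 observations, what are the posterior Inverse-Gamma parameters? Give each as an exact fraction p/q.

alpha=21/4, beta=1443/40

obs 1: x=3/2 → posterior Inverse-Gamma(11/4, 93/40)
obs 2: x=1 → posterior Inverse-Gamma(13/4, 113/40)
obs 3: x=1/2 → posterior Inverse-Gamma(15/4, 79/20)
obs 4: x=-7/2 → posterior Inverse-Gamma(17/4, 763/40)
obs 5: x=-1 → posterior Inverse-Gamma(19/4, 943/40)
obs 6: x=-3 → posterior Inverse-Gamma(21/4, 1443/40)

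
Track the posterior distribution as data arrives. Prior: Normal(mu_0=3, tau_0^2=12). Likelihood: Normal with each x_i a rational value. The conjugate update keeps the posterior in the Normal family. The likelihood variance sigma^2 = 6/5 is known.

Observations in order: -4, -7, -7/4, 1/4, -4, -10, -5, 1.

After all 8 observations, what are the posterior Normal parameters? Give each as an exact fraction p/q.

obs 1: x=-4 → posterior Normal(-37/11, 12/11)
obs 2: x=-7 → posterior Normal(-107/21, 4/7)
obs 3: x=-7/4 → posterior Normal(-249/62, 12/31)
obs 4: x=1/4 → posterior Normal(-122/41, 12/41)
obs 5: x=-4 → posterior Normal(-54/17, 4/17)
obs 6: x=-10 → posterior Normal(-262/61, 12/61)
obs 7: x=-5 → posterior Normal(-312/71, 12/71)
obs 8: x=1 → posterior Normal(-302/81, 4/27)

mu_0=-302/81, tau_0^2=4/27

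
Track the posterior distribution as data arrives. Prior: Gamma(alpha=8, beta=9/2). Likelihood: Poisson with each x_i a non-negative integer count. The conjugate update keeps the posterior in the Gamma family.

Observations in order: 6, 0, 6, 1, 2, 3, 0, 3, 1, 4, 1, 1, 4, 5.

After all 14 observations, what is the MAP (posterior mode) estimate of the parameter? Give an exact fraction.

88/37

obs 1: x=6 → posterior Gamma(14, 11/2)
obs 2: x=0 → posterior Gamma(14, 13/2)
obs 3: x=6 → posterior Gamma(20, 15/2)
obs 4: x=1 → posterior Gamma(21, 17/2)
obs 5: x=2 → posterior Gamma(23, 19/2)
obs 6: x=3 → posterior Gamma(26, 21/2)
obs 7: x=0 → posterior Gamma(26, 23/2)
obs 8: x=3 → posterior Gamma(29, 25/2)
obs 9: x=1 → posterior Gamma(30, 27/2)
obs 10: x=4 → posterior Gamma(34, 29/2)
obs 11: x=1 → posterior Gamma(35, 31/2)
obs 12: x=1 → posterior Gamma(36, 33/2)
obs 13: x=4 → posterior Gamma(40, 35/2)
obs 14: x=5 → posterior Gamma(45, 37/2)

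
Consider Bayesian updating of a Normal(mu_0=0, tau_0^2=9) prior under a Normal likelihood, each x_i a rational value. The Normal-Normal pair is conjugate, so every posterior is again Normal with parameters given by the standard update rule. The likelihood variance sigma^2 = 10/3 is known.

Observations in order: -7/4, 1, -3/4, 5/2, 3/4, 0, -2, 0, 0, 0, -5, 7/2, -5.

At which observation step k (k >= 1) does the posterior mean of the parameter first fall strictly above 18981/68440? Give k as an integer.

k = 5

obs 1: x=-7/4 → posterior Normal(-189/148, 90/37)
obs 2: x=1 → posterior Normal(-81/256, 45/32)
obs 3: x=-3/4 → posterior Normal(-81/182, 90/91)
obs 4: x=5/2 → posterior Normal(27/118, 45/59)
obs 5: x=3/4 → posterior Normal(189/580, 18/29)
obs 6: x=0 → posterior Normal(189/688, 45/86)
obs 7: x=-2 → posterior Normal(-27/796, 90/199)
obs 8: x=0 → posterior Normal(-27/904, 45/113)
obs 9: x=0 → posterior Normal(-27/1012, 90/253)
obs 10: x=0 → posterior Normal(-27/1120, 9/28)
obs 11: x=-5 → posterior Normal(-567/1228, 90/307)
obs 12: x=7/2 → posterior Normal(-189/1336, 45/167)
obs 13: x=-5 → posterior Normal(-729/1444, 90/361)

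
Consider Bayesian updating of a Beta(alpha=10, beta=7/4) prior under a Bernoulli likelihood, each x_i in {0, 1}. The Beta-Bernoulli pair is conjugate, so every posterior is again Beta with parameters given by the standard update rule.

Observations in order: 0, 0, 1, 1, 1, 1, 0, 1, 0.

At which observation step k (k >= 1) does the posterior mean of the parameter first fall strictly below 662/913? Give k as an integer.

k = 9

obs 1: x=0 → posterior Beta(10, 11/4)
obs 2: x=0 → posterior Beta(10, 15/4)
obs 3: x=1 → posterior Beta(11, 15/4)
obs 4: x=1 → posterior Beta(12, 15/4)
obs 5: x=1 → posterior Beta(13, 15/4)
obs 6: x=1 → posterior Beta(14, 15/4)
obs 7: x=0 → posterior Beta(14, 19/4)
obs 8: x=1 → posterior Beta(15, 19/4)
obs 9: x=0 → posterior Beta(15, 23/4)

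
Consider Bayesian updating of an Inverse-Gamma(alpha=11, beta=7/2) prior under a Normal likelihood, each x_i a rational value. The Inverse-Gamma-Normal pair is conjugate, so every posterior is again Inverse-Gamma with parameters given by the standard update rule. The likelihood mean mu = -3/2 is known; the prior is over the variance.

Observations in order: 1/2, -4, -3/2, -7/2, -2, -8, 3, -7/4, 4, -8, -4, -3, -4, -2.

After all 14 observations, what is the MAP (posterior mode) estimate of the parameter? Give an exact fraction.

2745/608

obs 1: x=1/2 → posterior Inverse-Gamma(23/2, 11/2)
obs 2: x=-4 → posterior Inverse-Gamma(12, 69/8)
obs 3: x=-3/2 → posterior Inverse-Gamma(25/2, 69/8)
obs 4: x=-7/2 → posterior Inverse-Gamma(13, 85/8)
obs 5: x=-2 → posterior Inverse-Gamma(27/2, 43/4)
obs 6: x=-8 → posterior Inverse-Gamma(14, 255/8)
obs 7: x=3 → posterior Inverse-Gamma(29/2, 42)
obs 8: x=-7/4 → posterior Inverse-Gamma(15, 1345/32)
obs 9: x=4 → posterior Inverse-Gamma(31/2, 1829/32)
obs 10: x=-8 → posterior Inverse-Gamma(16, 2505/32)
obs 11: x=-4 → posterior Inverse-Gamma(33/2, 2605/32)
obs 12: x=-3 → posterior Inverse-Gamma(17, 2641/32)
obs 13: x=-4 → posterior Inverse-Gamma(35/2, 2741/32)
obs 14: x=-2 → posterior Inverse-Gamma(18, 2745/32)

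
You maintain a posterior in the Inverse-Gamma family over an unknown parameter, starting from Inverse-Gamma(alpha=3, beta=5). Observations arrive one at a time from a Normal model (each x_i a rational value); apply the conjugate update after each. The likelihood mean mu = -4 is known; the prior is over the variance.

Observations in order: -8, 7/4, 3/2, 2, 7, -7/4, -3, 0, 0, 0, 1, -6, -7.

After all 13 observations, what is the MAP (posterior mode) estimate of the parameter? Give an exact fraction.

2707/168

obs 1: x=-8 → posterior Inverse-Gamma(7/2, 13)
obs 2: x=7/4 → posterior Inverse-Gamma(4, 945/32)
obs 3: x=3/2 → posterior Inverse-Gamma(9/2, 1429/32)
obs 4: x=2 → posterior Inverse-Gamma(5, 2005/32)
obs 5: x=7 → posterior Inverse-Gamma(11/2, 3941/32)
obs 6: x=-7/4 → posterior Inverse-Gamma(6, 2011/16)
obs 7: x=-3 → posterior Inverse-Gamma(13/2, 2019/16)
obs 8: x=0 → posterior Inverse-Gamma(7, 2147/16)
obs 9: x=0 → posterior Inverse-Gamma(15/2, 2275/16)
obs 10: x=0 → posterior Inverse-Gamma(8, 2403/16)
obs 11: x=1 → posterior Inverse-Gamma(17/2, 2603/16)
obs 12: x=-6 → posterior Inverse-Gamma(9, 2635/16)
obs 13: x=-7 → posterior Inverse-Gamma(19/2, 2707/16)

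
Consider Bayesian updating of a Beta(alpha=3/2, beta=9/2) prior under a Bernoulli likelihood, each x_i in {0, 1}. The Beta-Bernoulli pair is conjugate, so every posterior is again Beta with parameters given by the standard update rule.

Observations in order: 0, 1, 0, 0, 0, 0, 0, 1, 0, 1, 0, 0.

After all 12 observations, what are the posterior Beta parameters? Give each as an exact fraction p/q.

obs 1: x=0 → posterior Beta(3/2, 11/2)
obs 2: x=1 → posterior Beta(5/2, 11/2)
obs 3: x=0 → posterior Beta(5/2, 13/2)
obs 4: x=0 → posterior Beta(5/2, 15/2)
obs 5: x=0 → posterior Beta(5/2, 17/2)
obs 6: x=0 → posterior Beta(5/2, 19/2)
obs 7: x=0 → posterior Beta(5/2, 21/2)
obs 8: x=1 → posterior Beta(7/2, 21/2)
obs 9: x=0 → posterior Beta(7/2, 23/2)
obs 10: x=1 → posterior Beta(9/2, 23/2)
obs 11: x=0 → posterior Beta(9/2, 25/2)
obs 12: x=0 → posterior Beta(9/2, 27/2)

alpha=9/2, beta=27/2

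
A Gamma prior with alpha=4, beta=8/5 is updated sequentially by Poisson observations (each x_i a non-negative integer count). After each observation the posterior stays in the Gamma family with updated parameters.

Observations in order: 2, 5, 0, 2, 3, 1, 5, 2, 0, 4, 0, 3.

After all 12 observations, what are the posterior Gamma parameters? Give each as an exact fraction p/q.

alpha=31, beta=68/5

obs 1: x=2 → posterior Gamma(6, 13/5)
obs 2: x=5 → posterior Gamma(11, 18/5)
obs 3: x=0 → posterior Gamma(11, 23/5)
obs 4: x=2 → posterior Gamma(13, 28/5)
obs 5: x=3 → posterior Gamma(16, 33/5)
obs 6: x=1 → posterior Gamma(17, 38/5)
obs 7: x=5 → posterior Gamma(22, 43/5)
obs 8: x=2 → posterior Gamma(24, 48/5)
obs 9: x=0 → posterior Gamma(24, 53/5)
obs 10: x=4 → posterior Gamma(28, 58/5)
obs 11: x=0 → posterior Gamma(28, 63/5)
obs 12: x=3 → posterior Gamma(31, 68/5)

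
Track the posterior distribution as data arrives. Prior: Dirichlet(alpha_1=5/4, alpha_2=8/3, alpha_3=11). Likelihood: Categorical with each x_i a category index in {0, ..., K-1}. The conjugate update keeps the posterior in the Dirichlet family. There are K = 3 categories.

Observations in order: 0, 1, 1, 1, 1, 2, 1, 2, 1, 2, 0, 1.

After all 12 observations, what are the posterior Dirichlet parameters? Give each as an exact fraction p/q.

alpha_1=13/4, alpha_2=29/3, alpha_3=14

obs 1: x=0 → posterior Dirichlet(9/4, 8/3, 11)
obs 2: x=1 → posterior Dirichlet(9/4, 11/3, 11)
obs 3: x=1 → posterior Dirichlet(9/4, 14/3, 11)
obs 4: x=1 → posterior Dirichlet(9/4, 17/3, 11)
obs 5: x=1 → posterior Dirichlet(9/4, 20/3, 11)
obs 6: x=2 → posterior Dirichlet(9/4, 20/3, 12)
obs 7: x=1 → posterior Dirichlet(9/4, 23/3, 12)
obs 8: x=2 → posterior Dirichlet(9/4, 23/3, 13)
obs 9: x=1 → posterior Dirichlet(9/4, 26/3, 13)
obs 10: x=2 → posterior Dirichlet(9/4, 26/3, 14)
obs 11: x=0 → posterior Dirichlet(13/4, 26/3, 14)
obs 12: x=1 → posterior Dirichlet(13/4, 29/3, 14)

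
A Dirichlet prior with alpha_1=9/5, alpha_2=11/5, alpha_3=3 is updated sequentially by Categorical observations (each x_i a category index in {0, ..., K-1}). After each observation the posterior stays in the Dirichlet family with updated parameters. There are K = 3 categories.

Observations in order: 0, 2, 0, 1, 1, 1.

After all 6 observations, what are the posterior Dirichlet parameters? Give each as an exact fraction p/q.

alpha_1=19/5, alpha_2=26/5, alpha_3=4

obs 1: x=0 → posterior Dirichlet(14/5, 11/5, 3)
obs 2: x=2 → posterior Dirichlet(14/5, 11/5, 4)
obs 3: x=0 → posterior Dirichlet(19/5, 11/5, 4)
obs 4: x=1 → posterior Dirichlet(19/5, 16/5, 4)
obs 5: x=1 → posterior Dirichlet(19/5, 21/5, 4)
obs 6: x=1 → posterior Dirichlet(19/5, 26/5, 4)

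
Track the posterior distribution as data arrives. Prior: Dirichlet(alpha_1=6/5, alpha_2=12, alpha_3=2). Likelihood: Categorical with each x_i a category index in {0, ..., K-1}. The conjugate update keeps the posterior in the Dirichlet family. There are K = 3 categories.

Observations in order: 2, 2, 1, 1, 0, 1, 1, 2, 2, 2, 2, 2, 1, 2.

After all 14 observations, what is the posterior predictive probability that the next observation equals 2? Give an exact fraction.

obs 1: x=2 → posterior Dirichlet(6/5, 12, 3)
obs 2: x=2 → posterior Dirichlet(6/5, 12, 4)
obs 3: x=1 → posterior Dirichlet(6/5, 13, 4)
obs 4: x=1 → posterior Dirichlet(6/5, 14, 4)
obs 5: x=0 → posterior Dirichlet(11/5, 14, 4)
obs 6: x=1 → posterior Dirichlet(11/5, 15, 4)
obs 7: x=1 → posterior Dirichlet(11/5, 16, 4)
obs 8: x=2 → posterior Dirichlet(11/5, 16, 5)
obs 9: x=2 → posterior Dirichlet(11/5, 16, 6)
obs 10: x=2 → posterior Dirichlet(11/5, 16, 7)
obs 11: x=2 → posterior Dirichlet(11/5, 16, 8)
obs 12: x=2 → posterior Dirichlet(11/5, 16, 9)
obs 13: x=1 → posterior Dirichlet(11/5, 17, 9)
obs 14: x=2 → posterior Dirichlet(11/5, 17, 10)

25/73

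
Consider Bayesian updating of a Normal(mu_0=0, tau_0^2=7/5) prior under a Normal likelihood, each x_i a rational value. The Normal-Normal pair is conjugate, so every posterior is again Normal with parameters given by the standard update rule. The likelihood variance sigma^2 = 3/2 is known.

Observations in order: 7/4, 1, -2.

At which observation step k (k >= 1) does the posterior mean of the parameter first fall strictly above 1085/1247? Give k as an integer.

obs 1: x=7/4 → posterior Normal(49/58, 21/29)
obs 2: x=1 → posterior Normal(77/86, 21/43)
obs 3: x=-2 → posterior Normal(7/38, 7/19)

k = 2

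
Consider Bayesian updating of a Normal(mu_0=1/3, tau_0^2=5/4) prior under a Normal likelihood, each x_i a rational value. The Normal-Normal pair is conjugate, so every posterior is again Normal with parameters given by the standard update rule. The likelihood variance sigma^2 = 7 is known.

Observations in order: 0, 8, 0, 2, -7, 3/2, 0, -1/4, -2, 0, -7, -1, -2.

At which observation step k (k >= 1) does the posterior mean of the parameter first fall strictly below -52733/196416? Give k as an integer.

obs 1: x=0 → posterior Normal(28/99, 35/33)
obs 2: x=8 → posterior Normal(74/57, 35/38)
obs 3: x=0 → posterior Normal(148/129, 35/43)
obs 4: x=2 → posterior Normal(89/72, 35/48)
obs 5: x=-7 → posterior Normal(73/159, 35/53)
obs 6: x=3/2 → posterior Normal(191/348, 35/58)
obs 7: x=0 → posterior Normal(191/378, 5/9)
obs 8: x=-1/4 → posterior Normal(367/816, 35/68)
obs 9: x=-2 → posterior Normal(247/876, 35/73)
obs 10: x=0 → posterior Normal(19/72, 35/78)
obs 11: x=-7 → posterior Normal(-173/996, 35/83)
obs 12: x=-1 → posterior Normal(-233/1056, 35/88)
obs 13: x=-2 → posterior Normal(-353/1116, 35/93)

k = 13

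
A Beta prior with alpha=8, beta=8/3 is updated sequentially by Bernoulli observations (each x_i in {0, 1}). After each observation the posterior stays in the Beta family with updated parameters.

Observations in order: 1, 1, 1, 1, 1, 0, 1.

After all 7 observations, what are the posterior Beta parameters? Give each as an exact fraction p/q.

obs 1: x=1 → posterior Beta(9, 8/3)
obs 2: x=1 → posterior Beta(10, 8/3)
obs 3: x=1 → posterior Beta(11, 8/3)
obs 4: x=1 → posterior Beta(12, 8/3)
obs 5: x=1 → posterior Beta(13, 8/3)
obs 6: x=0 → posterior Beta(13, 11/3)
obs 7: x=1 → posterior Beta(14, 11/3)

alpha=14, beta=11/3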